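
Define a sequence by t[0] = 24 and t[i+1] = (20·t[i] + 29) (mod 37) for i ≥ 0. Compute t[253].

28

t[0] = 24, t[1] = 28, t[2] = 34, t[3] = 6, t[4] = 1, t[5] = 12, t[6] = 10, t[7] = 7, t[8] = 21, t[9] = 5, t[10] = 18, t[11] = 19, t[12] = 2, t[13] = 32, t[14] = 3, t[15] = 15, t[16] = 33, t[17] = 23, t[18] = 8, t[19] = 4, t[20] = 35, t[21] = 26, t[22] = 31, t[23] = 20, t[24] = 22, t[25] = 25, t[26] = 11, t[27] = 27, t[28] = 14, t[29] = 13, t[30] = 30, t[31] = 0, t[32] = 29, t[33] = 17, t[34] = 36, t[35] = 9, t[36] = 24.
Since t[36] = t[0] = 24, the sequence is periodic with period 36.
So t[253] = t[0 + ((253-0) mod 36)] = t[1] = 28.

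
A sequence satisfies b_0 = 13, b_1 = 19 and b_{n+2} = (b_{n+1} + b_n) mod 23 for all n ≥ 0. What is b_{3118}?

7

Listing terms: b_0 = 13,  b_1 = 19,  b_2 = 9,  b_3 = 5,  b_4 = 14,  b_5 = 19,  b_6 = 10,  b_7 = 6,  b_8 = 16,  b_9 = 22,  b_{10} = 15,  b_{11} = 14,  b_{12} = 6,  b_{13} = 20,  b_{14} = 3,  b_{15} = 0,  b_{16} = 3,  b_{17} = 3,  b_{18} = 6,  b_{19} = 9,  b_{20} = 15,  b_{21} = 1,  b_{22} = 16,  b_{23} = 17,  b_{24} = 10,  b_{25} = 4,  b_{26} = 14,  b_{27} = 18,  b_{28} = 9,  b_{29} = 4,  b_{30} = 13,  b_{31} = 17,  b_{32} = 7,  b_{33} = 1,  b_{34} = 8,  b_{35} = 9,  b_{36} = 17,  b_{37} = 3,  b_{38} = 20,  b_{39} = 0,  b_{40} = 20,  b_{41} = 20,  b_{42} = 17,  b_{43} = 14,  b_{44} = 8,  b_{45} = 22,  b_{46} = 7,  b_{47} = 6,  b_{48} = 13,  b_{49} = 19.
The sequence repeats with period 48.
So b_{3118} = b_{0 + ((3118-0) mod 48)} = b_{46} = 7.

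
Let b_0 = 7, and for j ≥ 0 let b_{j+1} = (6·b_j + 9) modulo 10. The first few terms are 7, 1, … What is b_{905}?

Computing terms: b_0 = 7; b_1 = 1; b_2 = 5; b_3 = 9; b_4 = 3; b_5 = 7.
Since b_5 = b_0 = 7, the sequence is periodic with period 5.
So b_{905} = b_{0 + ((905-0) mod 5)} = b_0 = 7.

7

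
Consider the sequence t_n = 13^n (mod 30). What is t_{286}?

Listing terms: t_1 = 13, t_2 = 19, t_3 = 7, t_4 = 1, t_5 = 13.
Since t_5 = t_1 = 13, the sequence is periodic with period 4.
So t_{286} = t_{1 + ((286-1) mod 4)} = t_2 = 19.

19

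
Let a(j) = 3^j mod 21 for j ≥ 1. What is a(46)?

18

Listing terms: a(1) = 3; a(2) = 9; a(3) = 6; a(4) = 18; a(5) = 12; a(6) = 15; a(7) = 3.
Since a(7) = a(1) = 3, the sequence is periodic with period 6.
So a(46) = a(1 + ((46-1) mod 6)) = a(4) = 18.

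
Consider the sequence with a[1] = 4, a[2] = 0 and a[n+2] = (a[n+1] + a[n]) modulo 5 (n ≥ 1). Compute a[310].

4

Listing terms: a[1] = 4; a[2] = 0; a[3] = 4; a[4] = 4; a[5] = 3; a[6] = 2; a[7] = 0; a[8] = 2; a[9] = 2; a[10] = 4; a[11] = 1; a[12] = 0; a[13] = 1; a[14] = 1; a[15] = 2; a[16] = 3; a[17] = 0; a[18] = 3; a[19] = 3; a[20] = 1; a[21] = 4; a[22] = 0.
The sequence repeats with period 20.
(310 - 1) mod 20 = 9, so a[310] = a[10] = 4.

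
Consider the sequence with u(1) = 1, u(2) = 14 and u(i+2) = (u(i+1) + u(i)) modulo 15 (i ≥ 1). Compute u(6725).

14

Computing terms: u(1) = 1; u(2) = 14; u(3) = 0; u(4) = 14; u(5) = 14; u(6) = 13; u(7) = 12; u(8) = 10; u(9) = 7; u(10) = 2; u(11) = 9; u(12) = 11; u(13) = 5; u(14) = 1; u(15) = 6; u(16) = 7; u(17) = 13; u(18) = 5; u(19) = 3; u(20) = 8; u(21) = 11; u(22) = 4; u(23) = 0; u(24) = 4; u(25) = 4; u(26) = 8; u(27) = 12; u(28) = 5; u(29) = 2; u(30) = 7; u(31) = 9; u(32) = 1; u(33) = 10; u(34) = 11; u(35) = 6; u(36) = 2; u(37) = 8; u(38) = 10; u(39) = 3; u(40) = 13; u(41) = 1; u(42) = 14.
Since (u(41), u(42)) = (u(1), u(2)) = (1, 14) (two consecutive terms determine the rest), the sequence is periodic with period 40.
So u(6725) = u(1 + ((6725-1) mod 40)) = u(5) = 14.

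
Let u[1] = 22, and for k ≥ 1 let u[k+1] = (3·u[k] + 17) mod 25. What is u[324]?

Listing terms: u[1] = 22,  u[2] = 8,  u[3] = 16,  u[4] = 15,  u[5] = 12,  u[6] = 3,  u[7] = 1,  u[8] = 20,  u[9] = 2,  u[10] = 23,  u[11] = 11,  u[12] = 0,  u[13] = 17,  u[14] = 18,  u[15] = 21,  u[16] = 5,  u[17] = 7,  u[18] = 13,  u[19] = 6,  u[20] = 10,  u[21] = 22.
The sequence repeats with period 20.
(324 - 1) mod 20 = 3, so u[324] = u[4] = 15.

15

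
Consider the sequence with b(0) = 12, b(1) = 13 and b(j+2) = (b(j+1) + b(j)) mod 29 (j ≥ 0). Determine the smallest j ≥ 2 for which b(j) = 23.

We have b(0) = 12,  b(1) = 13,  b(2) = 25,  b(3) = 9,  b(4) = 5,  b(5) = 14,  b(6) = 19,  b(7) = 4,  b(8) = 23,  b(9) = 27,  b(10) = 21,  b(11) = 19,  b(12) = 11,  b(13) = 1,  b(14) = 12,  b(15) = 13.
Since (b(14), b(15)) = (b(0), b(1)) = (12, 13) (two consecutive terms determine the rest), the sequence is periodic with period 14.
The value 23 first appears (with j ≥ 2) at b(8).

8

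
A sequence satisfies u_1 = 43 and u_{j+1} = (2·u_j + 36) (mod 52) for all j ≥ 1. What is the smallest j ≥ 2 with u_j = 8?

Computing terms: u_1 = 43, u_2 = 18, u_3 = 20, u_4 = 24, u_5 = 32, u_6 = 48, u_7 = 28, u_8 = 40, u_9 = 12, u_{10} = 8, u_{11} = 0, u_{12} = 36, u_{13} = 4, u_{14} = 44, u_{15} = 20.
Since u_{15} = u_3 = 20, the sequence is eventually periodic: after a pre-period of length 2 it cycles with period 12.
The value 8 first appears (with j ≥ 2) at u_{10}.

10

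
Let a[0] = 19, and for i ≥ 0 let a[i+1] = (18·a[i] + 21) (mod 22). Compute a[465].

7

Listing terms: a[0] = 19, a[1] = 11, a[2] = 21, a[3] = 3, a[4] = 9, a[5] = 7, a[6] = 15, a[7] = 5, a[8] = 1, a[9] = 17, a[10] = 19.
The sequence repeats with period 10.
(465 - 0) mod 10 = 5, so a[465] = a[5] = 7.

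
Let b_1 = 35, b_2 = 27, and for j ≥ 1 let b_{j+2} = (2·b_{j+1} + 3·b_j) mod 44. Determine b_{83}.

We have b_1 = 35, b_2 = 27, b_3 = 27, b_4 = 3, b_5 = 43, b_6 = 7, b_7 = 11, b_8 = 43, b_9 = 31, b_{10} = 15, b_{11} = 35, b_{12} = 27.
The sequence repeats with period 10.
(83 - 1) mod 10 = 2, so b_{83} = b_3 = 27.

27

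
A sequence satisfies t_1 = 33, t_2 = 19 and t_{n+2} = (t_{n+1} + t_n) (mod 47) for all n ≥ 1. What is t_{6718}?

Listing terms: t_1 = 33, t_2 = 19, t_3 = 5, t_4 = 24, t_5 = 29, t_6 = 6, t_7 = 35, t_8 = 41, t_9 = 29, t_{10} = 23, t_{11} = 5, t_{12} = 28, t_{13} = 33, t_{14} = 14, t_{15} = 0, t_{16} = 14, t_{17} = 14, t_{18} = 28, t_{19} = 42, t_{20} = 23, t_{21} = 18, t_{22} = 41, t_{23} = 12, t_{24} = 6, t_{25} = 18, t_{26} = 24, t_{27} = 42, t_{28} = 19, t_{29} = 14, t_{30} = 33, t_{31} = 0, t_{32} = 33, t_{33} = 33, t_{34} = 19.
Since (t_{33}, t_{34}) = (t_1, t_2) = (33, 19) (two consecutive terms determine the rest), the sequence is periodic with period 32.
So t_{6718} = t_{1 + ((6718-1) mod 32)} = t_{30} = 33.

33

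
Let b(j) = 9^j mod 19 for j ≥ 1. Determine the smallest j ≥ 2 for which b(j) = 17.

8

We have b(1) = 9; b(2) = 5; b(3) = 7; b(4) = 6; b(5) = 16; b(6) = 11; b(7) = 4; b(8) = 17; b(9) = 1; b(10) = 9.
The sequence repeats with period 9.
The value 17 first appears (with j ≥ 2) at b(8).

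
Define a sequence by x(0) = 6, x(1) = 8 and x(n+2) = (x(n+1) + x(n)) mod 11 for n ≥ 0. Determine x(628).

4

Listing terms: x(0) = 6, x(1) = 8, x(2) = 3, x(3) = 0, x(4) = 3, x(5) = 3, x(6) = 6, x(7) = 9, x(8) = 4, x(9) = 2, x(10) = 6, x(11) = 8.
Since (x(10), x(11)) = (x(0), x(1)) = (6, 8) (two consecutive terms determine the rest), the sequence is periodic with period 10.
So x(628) = x(0 + ((628-0) mod 10)) = x(8) = 4.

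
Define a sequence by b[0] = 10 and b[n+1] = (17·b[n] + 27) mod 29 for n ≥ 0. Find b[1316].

10

We have b[0] = 10; b[1] = 23; b[2] = 12; b[3] = 28; b[4] = 10.
Since b[4] = b[0] = 10, the sequence is periodic with period 4.
(1316 - 0) mod 4 = 0, so b[1316] = b[0] = 10.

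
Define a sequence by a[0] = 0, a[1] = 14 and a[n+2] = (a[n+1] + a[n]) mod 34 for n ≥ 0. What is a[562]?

26

Computing terms: a[0] = 0; a[1] = 14; a[2] = 14; a[3] = 28; a[4] = 8; a[5] = 2; a[6] = 10; a[7] = 12; a[8] = 22; a[9] = 0; a[10] = 22; a[11] = 22; a[12] = 10; a[13] = 32; a[14] = 8; a[15] = 6; a[16] = 14; a[17] = 20; a[18] = 0; a[19] = 20; a[20] = 20; a[21] = 6; a[22] = 26; a[23] = 32; a[24] = 24; a[25] = 22; a[26] = 12; a[27] = 0; a[28] = 12; a[29] = 12; a[30] = 24; a[31] = 2; a[32] = 26; a[33] = 28; a[34] = 20; a[35] = 14; a[36] = 0; a[37] = 14.
The sequence repeats with period 36.
(562 - 0) mod 36 = 22, so a[562] = a[22] = 26.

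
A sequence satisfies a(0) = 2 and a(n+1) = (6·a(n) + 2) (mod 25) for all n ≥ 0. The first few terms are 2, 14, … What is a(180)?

We have a(0) = 2,  a(1) = 14,  a(2) = 11,  a(3) = 18,  a(4) = 10,  a(5) = 12,  a(6) = 24,  a(7) = 21,  a(8) = 3,  a(9) = 20,  a(10) = 22,  a(11) = 9,  a(12) = 6,  a(13) = 13,  a(14) = 5,  a(15) = 7,  a(16) = 19,  a(17) = 16,  a(18) = 23,  a(19) = 15,  a(20) = 17,  a(21) = 4,  a(22) = 1,  a(23) = 8,  a(24) = 0,  a(25) = 2.
The sequence repeats with period 25.
(180 - 0) mod 25 = 5, so a(180) = a(5) = 12.

12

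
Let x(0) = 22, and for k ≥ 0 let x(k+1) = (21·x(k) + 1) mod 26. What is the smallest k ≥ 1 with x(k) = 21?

1

Listing terms: x(0) = 22,  x(1) = 21,  x(2) = 0,  x(3) = 1,  x(4) = 22.
Since x(4) = x(0) = 22, the sequence is periodic with period 4.
The value 21 first appears (with k ≥ 1) at x(1).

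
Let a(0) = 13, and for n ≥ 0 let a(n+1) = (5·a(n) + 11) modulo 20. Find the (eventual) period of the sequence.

We have a(0) = 13,  a(1) = 16,  a(2) = 11,  a(3) = 6,  a(4) = 1,  a(5) = 16.
Since a(5) = a(1) = 16, the sequence is eventually periodic: after a pre-period of length 1 it cycles with period 4.

4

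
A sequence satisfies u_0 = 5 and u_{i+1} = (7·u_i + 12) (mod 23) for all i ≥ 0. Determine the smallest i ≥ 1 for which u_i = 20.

Listing terms: u_0 = 5, u_1 = 1, u_2 = 19, u_3 = 7, u_4 = 15, u_5 = 2, u_6 = 3, u_7 = 10, u_8 = 13, u_9 = 11, u_{10} = 20, u_{11} = 14, u_{12} = 18, u_{13} = 0, u_{14} = 12, u_{15} = 4, u_{16} = 17, u_{17} = 16, u_{18} = 9, u_{19} = 6, u_{20} = 8, u_{21} = 22, u_{22} = 5.
Since u_{22} = u_0 = 5, the sequence is periodic with period 22.
The value 20 first appears (with i ≥ 1) at u_{10}.

10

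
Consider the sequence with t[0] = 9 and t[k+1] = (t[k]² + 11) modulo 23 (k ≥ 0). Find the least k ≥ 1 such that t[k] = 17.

3

Computing terms: t[0] = 9, t[1] = 0, t[2] = 11, t[3] = 17, t[4] = 1, t[5] = 12, t[6] = 17.
Since t[6] = t[3] = 17, the sequence is eventually periodic: after a pre-period of length 3 it cycles with period 3.
The value 17 first appears (with k ≥ 1) at t[3].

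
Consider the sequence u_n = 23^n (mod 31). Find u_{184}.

We have u_0 = 1, u_1 = 23, u_2 = 2, u_3 = 15, u_4 = 4, u_5 = 30, u_6 = 8, u_7 = 29, u_8 = 16, u_9 = 27, u_{10} = 1.
The sequence repeats with period 10.
(184 - 0) mod 10 = 4, so u_{184} = u_4 = 4.

4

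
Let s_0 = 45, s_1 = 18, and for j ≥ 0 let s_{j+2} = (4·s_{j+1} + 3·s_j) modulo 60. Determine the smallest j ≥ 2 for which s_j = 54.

Listing terms: s_0 = 45,  s_1 = 18,  s_2 = 27,  s_3 = 42,  s_4 = 9,  s_5 = 42,  s_6 = 15,  s_7 = 6,  s_8 = 9,  s_9 = 54,  s_{10} = 3,  s_{11} = 54,  s_{12} = 45,  s_{13} = 42,  s_{14} = 3,  s_{15} = 18,  s_{16} = 21,  s_{17} = 18,  s_{18} = 15,  s_{19} = 54,  s_{20} = 21,  s_{21} = 6,  s_{22} = 27,  s_{23} = 6,  s_{24} = 45,  s_{25} = 18.
Since (s_{24}, s_{25}) = (s_0, s_1) = (45, 18) (two consecutive terms determine the rest), the sequence is periodic with period 24.
The value 54 first appears (with j ≥ 2) at s_9.

9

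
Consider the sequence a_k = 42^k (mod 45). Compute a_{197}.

a_1 = 42; a_2 = 9; a_3 = 18; a_4 = 36; a_5 = 27; a_6 = 9.
Since a_6 = a_2 = 9, the sequence is eventually periodic: after a pre-period of length 1 it cycles with period 4.
For k ≥ 2, a_k depends only on (k - 2) mod 4. (197 - 2) mod 4 = 3, so a_{197} = a_5 = 27.

27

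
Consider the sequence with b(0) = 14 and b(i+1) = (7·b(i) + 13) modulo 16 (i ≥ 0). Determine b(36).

Computing terms: b(0) = 14,  b(1) = 15,  b(2) = 6,  b(3) = 7,  b(4) = 14.
Since b(4) = b(0) = 14, the sequence is periodic with period 4.
So b(36) = b(0 + ((36-0) mod 4)) = b(0) = 14.

14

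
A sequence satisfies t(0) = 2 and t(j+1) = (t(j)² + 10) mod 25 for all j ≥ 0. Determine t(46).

6

Computing terms: t(0) = 2; t(1) = 14; t(2) = 6; t(3) = 21; t(4) = 1; t(5) = 11; t(6) = 6.
Since t(6) = t(2) = 6, the sequence is eventually periodic: after a pre-period of length 2 it cycles with period 4.
For j ≥ 2, t(j) depends only on (j - 2) mod 4. (46 - 2) mod 4 = 0, so t(46) = t(2) = 6.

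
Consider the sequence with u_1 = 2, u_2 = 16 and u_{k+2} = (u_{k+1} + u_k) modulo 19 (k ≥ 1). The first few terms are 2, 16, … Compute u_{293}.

Listing terms: u_1 = 2; u_2 = 16; u_3 = 18; u_4 = 15; u_5 = 14; u_6 = 10; u_7 = 5; u_8 = 15; u_9 = 1; u_{10} = 16; u_{11} = 17; u_{12} = 14; u_{13} = 12; u_{14} = 7; u_{15} = 0; u_{16} = 7; u_{17} = 7; u_{18} = 14; u_{19} = 2; u_{20} = 16.
The sequence repeats with period 18.
(293 - 1) mod 18 = 4, so u_{293} = u_5 = 14.

14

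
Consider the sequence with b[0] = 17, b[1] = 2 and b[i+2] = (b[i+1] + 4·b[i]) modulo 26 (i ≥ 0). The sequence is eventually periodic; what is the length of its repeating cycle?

b[0] = 17, b[1] = 2, b[2] = 18, b[3] = 0, b[4] = 20, b[5] = 20, b[6] = 22, b[7] = 24, b[8] = 8, b[9] = 0, b[10] = 6, b[11] = 6, b[12] = 4, b[13] = 2, b[14] = 18.
Since (b[13], b[14]) = (b[1], b[2]) = (2, 18) (two consecutive terms determine the rest), the sequence is eventually periodic: after a pre-period of length 1 it cycles with period 12.

12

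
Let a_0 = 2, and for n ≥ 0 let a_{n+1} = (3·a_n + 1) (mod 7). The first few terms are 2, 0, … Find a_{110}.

Computing terms: a_0 = 2,  a_1 = 0,  a_2 = 1,  a_3 = 4,  a_4 = 6,  a_5 = 5,  a_6 = 2.
Since a_6 = a_0 = 2, the sequence is periodic with period 6.
So a_{110} = a_{0 + ((110-0) mod 6)} = a_2 = 1.

1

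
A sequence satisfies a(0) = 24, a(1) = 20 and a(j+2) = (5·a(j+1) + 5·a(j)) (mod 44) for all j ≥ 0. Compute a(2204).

We have a(0) = 24; a(1) = 20; a(2) = 0; a(3) = 12; a(4) = 16; a(5) = 8; a(6) = 32; a(7) = 24; a(8) = 16; a(9) = 24; a(10) = 24; a(11) = 20.
The sequence repeats with period 10.
So a(2204) = a(0 + ((2204-0) mod 10)) = a(4) = 16.

16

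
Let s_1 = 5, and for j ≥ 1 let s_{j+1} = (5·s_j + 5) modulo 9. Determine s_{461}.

s_1 = 5,  s_2 = 3,  s_3 = 2,  s_4 = 6,  s_5 = 8,  s_6 = 0,  s_7 = 5.
The sequence repeats with period 6.
So s_{461} = s_{1 + ((461-1) mod 6)} = s_5 = 8.

8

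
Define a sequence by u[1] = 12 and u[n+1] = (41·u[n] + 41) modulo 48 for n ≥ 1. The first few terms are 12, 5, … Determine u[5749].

Computing terms: u[1] = 12; u[2] = 5; u[3] = 6; u[4] = 47; u[5] = 0; u[6] = 41; u[7] = 42; u[8] = 35; u[9] = 36; u[10] = 29; u[11] = 30; u[12] = 23; u[13] = 24; u[14] = 17; u[15] = 18; u[16] = 11; u[17] = 12.
The sequence repeats with period 16.
(5749 - 1) mod 16 = 4, so u[5749] = u[5] = 0.

0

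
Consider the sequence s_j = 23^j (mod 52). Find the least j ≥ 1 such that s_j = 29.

Computing terms: s_0 = 1; s_1 = 23; s_2 = 9; s_3 = 51; s_4 = 29; s_5 = 43; s_6 = 1.
Since s_6 = s_0 = 1, the sequence is periodic with period 6.
The value 29 first appears (with j ≥ 1) at s_4.

4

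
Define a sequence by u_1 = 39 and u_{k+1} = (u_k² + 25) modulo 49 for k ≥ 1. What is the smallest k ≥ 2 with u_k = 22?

6

u_1 = 39,  u_2 = 27,  u_3 = 19,  u_4 = 43,  u_5 = 12,  u_6 = 22,  u_7 = 19.
Since u_7 = u_3 = 19, the sequence is eventually periodic: after a pre-period of length 2 it cycles with period 4.
The value 22 first appears (with k ≥ 2) at u_6.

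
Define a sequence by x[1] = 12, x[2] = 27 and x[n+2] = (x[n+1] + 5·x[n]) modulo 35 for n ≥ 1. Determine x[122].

We have x[1] = 12, x[2] = 27, x[3] = 17, x[4] = 12, x[5] = 27.
Since (x[4], x[5]) = (x[1], x[2]) = (12, 27) (two consecutive terms determine the rest), the sequence is periodic with period 3.
(122 - 1) mod 3 = 1, so x[122] = x[2] = 27.

27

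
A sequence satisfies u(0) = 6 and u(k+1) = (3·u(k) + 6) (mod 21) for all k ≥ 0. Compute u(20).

15

Listing terms: u(0) = 6,  u(1) = 3,  u(2) = 15,  u(3) = 9,  u(4) = 12,  u(5) = 0,  u(6) = 6.
The sequence repeats with period 6.
(20 - 0) mod 6 = 2, so u(20) = u(2) = 15.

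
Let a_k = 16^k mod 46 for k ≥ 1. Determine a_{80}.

a_1 = 16; a_2 = 26; a_3 = 2; a_4 = 32; a_5 = 6; a_6 = 4; a_7 = 18; a_8 = 12; a_9 = 8; a_{10} = 36; a_{11} = 24; a_{12} = 16.
The sequence repeats with period 11.
So a_{80} = a_{1 + ((80-1) mod 11)} = a_3 = 2.

2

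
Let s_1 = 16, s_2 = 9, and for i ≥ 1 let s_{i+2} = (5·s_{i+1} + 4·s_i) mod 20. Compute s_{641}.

We have s_1 = 16,  s_2 = 9,  s_3 = 9,  s_4 = 1,  s_5 = 1,  s_6 = 9,  s_7 = 9.
Since (s_6, s_7) = (s_2, s_3) = (9, 9) (two consecutive terms determine the rest), the sequence is eventually periodic: after a pre-period of length 1 it cycles with period 4.
For i ≥ 2, s_i depends only on (i - 2) mod 4. (641 - 2) mod 4 = 3, so s_{641} = s_5 = 1.

1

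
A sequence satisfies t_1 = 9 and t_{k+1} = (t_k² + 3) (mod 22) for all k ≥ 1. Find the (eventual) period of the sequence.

We have t_1 = 9; t_2 = 18; t_3 = 19; t_4 = 12; t_5 = 15; t_6 = 8; t_7 = 1; t_8 = 4; t_9 = 19.
Since t_9 = t_3 = 19, the sequence is eventually periodic: after a pre-period of length 2 it cycles with period 6.

6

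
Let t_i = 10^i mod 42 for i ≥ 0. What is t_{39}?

t_0 = 1, t_1 = 10, t_2 = 16, t_3 = 34, t_4 = 4, t_5 = 40, t_6 = 22, t_7 = 10.
Since t_7 = t_1 = 10, the sequence is eventually periodic: after a pre-period of length 1 it cycles with period 6.
For i ≥ 1, t_i depends only on (i - 1) mod 6. (39 - 1) mod 6 = 2, so t_{39} = t_3 = 34.

34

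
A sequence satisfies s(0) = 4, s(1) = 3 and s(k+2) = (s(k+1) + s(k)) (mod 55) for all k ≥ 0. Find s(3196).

Listing terms: s(0) = 4, s(1) = 3, s(2) = 7, s(3) = 10, s(4) = 17, s(5) = 27, s(6) = 44, s(7) = 16, s(8) = 5, s(9) = 21, s(10) = 26, s(11) = 47, s(12) = 18, s(13) = 10, s(14) = 28, s(15) = 38, s(16) = 11, s(17) = 49, s(18) = 5, s(19) = 54, s(20) = 4, s(21) = 3.
Since (s(20), s(21)) = (s(0), s(1)) = (4, 3) (two consecutive terms determine the rest), the sequence is periodic with period 20.
So s(3196) = s(0 + ((3196-0) mod 20)) = s(16) = 11.

11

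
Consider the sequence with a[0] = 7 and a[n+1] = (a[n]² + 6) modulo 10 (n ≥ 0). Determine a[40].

5

Computing terms: a[0] = 7,  a[1] = 5,  a[2] = 1,  a[3] = 7.
The sequence repeats with period 3.
(40 - 0) mod 3 = 1, so a[40] = a[1] = 5.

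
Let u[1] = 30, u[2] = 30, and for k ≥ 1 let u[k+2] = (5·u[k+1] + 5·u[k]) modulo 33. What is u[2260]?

u[1] = 30; u[2] = 30; u[3] = 3; u[4] = 0; u[5] = 15; u[6] = 9; u[7] = 21; u[8] = 18; u[9] = 30; u[10] = 9; u[11] = 30; u[12] = 30.
The sequence repeats with period 10.
(2260 - 1) mod 10 = 9, so u[2260] = u[10] = 9.

9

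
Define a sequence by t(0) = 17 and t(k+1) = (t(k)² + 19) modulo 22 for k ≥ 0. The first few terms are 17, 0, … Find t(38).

t(0) = 17; t(1) = 0; t(2) = 19; t(3) = 6; t(4) = 11; t(5) = 8; t(6) = 17.
The sequence repeats with period 6.
(38 - 0) mod 6 = 2, so t(38) = t(2) = 19.

19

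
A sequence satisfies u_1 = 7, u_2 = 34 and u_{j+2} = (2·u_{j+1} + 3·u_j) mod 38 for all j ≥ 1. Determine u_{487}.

7

We have u_1 = 7,  u_2 = 34,  u_3 = 13,  u_4 = 14,  u_5 = 29,  u_6 = 24,  u_7 = 21,  u_8 = 0,  u_9 = 25,  u_{10} = 12,  u_{11} = 23,  u_{12} = 6,  u_{13} = 5,  u_{14} = 28,  u_{15} = 33,  u_{16} = 36,  u_{17} = 19,  u_{18} = 32,  u_{19} = 7,  u_{20} = 34.
Since (u_{19}, u_{20}) = (u_1, u_2) = (7, 34) (two consecutive terms determine the rest), the sequence is periodic with period 18.
So u_{487} = u_{1 + ((487-1) mod 18)} = u_1 = 7.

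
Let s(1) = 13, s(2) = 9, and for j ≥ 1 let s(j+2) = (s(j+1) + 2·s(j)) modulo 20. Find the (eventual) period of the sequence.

Listing terms: s(1) = 13, s(2) = 9, s(3) = 15, s(4) = 13, s(5) = 3, s(6) = 9, s(7) = 15.
Since (s(6), s(7)) = (s(2), s(3)) = (9, 15) (two consecutive terms determine the rest), the sequence is eventually periodic: after a pre-period of length 1 it cycles with period 4.

4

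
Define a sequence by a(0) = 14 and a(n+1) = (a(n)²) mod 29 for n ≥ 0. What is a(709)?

7

Listing terms: a(0) = 14,  a(1) = 22,  a(2) = 20,  a(3) = 23,  a(4) = 7,  a(5) = 20.
Since a(5) = a(2) = 20, the sequence is eventually periodic: after a pre-period of length 2 it cycles with period 3.
For n ≥ 2, a(n) depends only on (n - 2) mod 3. (709 - 2) mod 3 = 2, so a(709) = a(4) = 7.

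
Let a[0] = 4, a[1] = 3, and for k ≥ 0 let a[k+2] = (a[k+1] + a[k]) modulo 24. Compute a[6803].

We have a[0] = 4,  a[1] = 3,  a[2] = 7,  a[3] = 10,  a[4] = 17,  a[5] = 3,  a[6] = 20,  a[7] = 23,  a[8] = 19,  a[9] = 18,  a[10] = 13,  a[11] = 7,  a[12] = 20,  a[13] = 3,  a[14] = 23,  a[15] = 2,  a[16] = 1,  a[17] = 3,  a[18] = 4,  a[19] = 7,  a[20] = 11,  a[21] = 18,  a[22] = 5,  a[23] = 23,  a[24] = 4,  a[25] = 3.
Since (a[24], a[25]) = (a[0], a[1]) = (4, 3) (two consecutive terms determine the rest), the sequence is periodic with period 24.
(6803 - 0) mod 24 = 11, so a[6803] = a[11] = 7.

7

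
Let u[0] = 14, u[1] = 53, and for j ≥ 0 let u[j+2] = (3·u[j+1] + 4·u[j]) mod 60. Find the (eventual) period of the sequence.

Listing terms: u[0] = 14; u[1] = 53; u[2] = 35; u[3] = 17; u[4] = 11; u[5] = 41; u[6] = 47; u[7] = 5; u[8] = 23; u[9] = 29; u[10] = 59; u[11] = 53; u[12] = 35.
Since (u[11], u[12]) = (u[1], u[2]) = (53, 35) (two consecutive terms determine the rest), the sequence is eventually periodic: after a pre-period of length 1 it cycles with period 10.

10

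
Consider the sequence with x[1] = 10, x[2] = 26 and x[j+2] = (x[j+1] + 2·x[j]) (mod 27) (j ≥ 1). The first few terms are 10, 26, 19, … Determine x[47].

1

Listing terms: x[1] = 10; x[2] = 26; x[3] = 19; x[4] = 17; x[5] = 1; x[6] = 8; x[7] = 10; x[8] = 26.
The sequence repeats with period 6.
(47 - 1) mod 6 = 4, so x[47] = x[5] = 1.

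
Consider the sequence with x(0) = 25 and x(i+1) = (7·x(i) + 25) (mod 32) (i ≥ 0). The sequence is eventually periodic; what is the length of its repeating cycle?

Computing terms: x(0) = 25; x(1) = 8; x(2) = 17; x(3) = 16; x(4) = 9; x(5) = 24; x(6) = 1; x(7) = 0; x(8) = 25.
Since x(8) = x(0) = 25, the sequence is periodic with period 8.

8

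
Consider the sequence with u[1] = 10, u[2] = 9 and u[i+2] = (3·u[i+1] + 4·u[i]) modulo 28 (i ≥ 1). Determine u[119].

We have u[1] = 10; u[2] = 9; u[3] = 11; u[4] = 13; u[5] = 27; u[6] = 21; u[7] = 3; u[8] = 9; u[9] = 11.
Since (u[8], u[9]) = (u[2], u[3]) = (9, 11) (two consecutive terms determine the rest), the sequence is eventually periodic: after a pre-period of length 1 it cycles with period 6.
For i ≥ 2, u[i] depends only on (i - 2) mod 6. (119 - 2) mod 6 = 3, so u[119] = u[5] = 27.

27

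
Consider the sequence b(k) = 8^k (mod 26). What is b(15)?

We have b(0) = 1, b(1) = 8, b(2) = 12, b(3) = 18, b(4) = 14, b(5) = 8.
Since b(5) = b(1) = 8, the sequence is eventually periodic: after a pre-period of length 1 it cycles with period 4.
For k ≥ 1, b(k) depends only on (k - 1) mod 4. (15 - 1) mod 4 = 2, so b(15) = b(3) = 18.

18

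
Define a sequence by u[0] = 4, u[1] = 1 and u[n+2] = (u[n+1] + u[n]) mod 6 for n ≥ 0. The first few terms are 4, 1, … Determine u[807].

0

u[0] = 4,  u[1] = 1,  u[2] = 5,  u[3] = 0,  u[4] = 5,  u[5] = 5,  u[6] = 4,  u[7] = 3,  u[8] = 1,  u[9] = 4,  u[10] = 5,  u[11] = 3,  u[12] = 2,  u[13] = 5,  u[14] = 1,  u[15] = 0,  u[16] = 1,  u[17] = 1,  u[18] = 2,  u[19] = 3,  u[20] = 5,  u[21] = 2,  u[22] = 1,  u[23] = 3,  u[24] = 4,  u[25] = 1.
The sequence repeats with period 24.
So u[807] = u[0 + ((807-0) mod 24)] = u[15] = 0.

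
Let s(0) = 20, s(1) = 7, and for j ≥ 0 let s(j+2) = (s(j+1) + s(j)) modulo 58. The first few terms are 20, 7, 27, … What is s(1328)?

33

We have s(0) = 20, s(1) = 7, s(2) = 27, s(3) = 34, s(4) = 3, s(5) = 37, s(6) = 40, s(7) = 19, s(8) = 1, s(9) = 20, s(10) = 21, s(11) = 41, s(12) = 4, s(13) = 45, s(14) = 49, s(15) = 36, s(16) = 27, s(17) = 5, s(18) = 32, s(19) = 37, s(20) = 11, s(21) = 48, s(22) = 1, s(23) = 49, s(24) = 50, s(25) = 41, s(26) = 33, s(27) = 16, s(28) = 49, s(29) = 7, s(30) = 56, s(31) = 5, s(32) = 3, s(33) = 8, s(34) = 11, s(35) = 19, s(36) = 30, s(37) = 49, s(38) = 21, s(39) = 12, s(40) = 33, s(41) = 45, s(42) = 20, s(43) = 7.
Since (s(42), s(43)) = (s(0), s(1)) = (20, 7) (two consecutive terms determine the rest), the sequence is periodic with period 42.
(1328 - 0) mod 42 = 26, so s(1328) = s(26) = 33.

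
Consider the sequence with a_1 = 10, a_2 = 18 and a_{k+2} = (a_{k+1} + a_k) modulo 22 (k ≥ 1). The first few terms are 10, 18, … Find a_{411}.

a_1 = 10,  a_2 = 18,  a_3 = 6,  a_4 = 2,  a_5 = 8,  a_6 = 10,  a_7 = 18.
Since (a_6, a_7) = (a_1, a_2) = (10, 18) (two consecutive terms determine the rest), the sequence is periodic with period 5.
So a_{411} = a_{1 + ((411-1) mod 5)} = a_1 = 10.

10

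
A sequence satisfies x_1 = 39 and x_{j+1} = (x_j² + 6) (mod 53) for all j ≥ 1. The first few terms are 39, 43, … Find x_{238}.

Computing terms: x_1 = 39,  x_2 = 43,  x_3 = 0,  x_4 = 6,  x_5 = 42,  x_6 = 21,  x_7 = 23,  x_8 = 5,  x_9 = 31,  x_{10} = 13,  x_{11} = 16,  x_{12} = 50,  x_{13} = 15,  x_{14} = 19,  x_{15} = 49,  x_{16} = 22,  x_{17} = 13.
Since x_{17} = x_{10} = 13, the sequence is eventually periodic: after a pre-period of length 9 it cycles with period 7.
For j ≥ 10, x_j depends only on (j - 10) mod 7. (238 - 10) mod 7 = 4, so x_{238} = x_{14} = 19.

19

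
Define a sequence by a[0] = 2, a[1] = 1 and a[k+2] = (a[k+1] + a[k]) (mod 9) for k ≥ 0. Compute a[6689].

7

a[0] = 2, a[1] = 1, a[2] = 3, a[3] = 4, a[4] = 7, a[5] = 2, a[6] = 0, a[7] = 2, a[8] = 2, a[9] = 4, a[10] = 6, a[11] = 1, a[12] = 7, a[13] = 8, a[14] = 6, a[15] = 5, a[16] = 2, a[17] = 7, a[18] = 0, a[19] = 7, a[20] = 7, a[21] = 5, a[22] = 3, a[23] = 8, a[24] = 2, a[25] = 1.
Since (a[24], a[25]) = (a[0], a[1]) = (2, 1) (two consecutive terms determine the rest), the sequence is periodic with period 24.
So a[6689] = a[0 + ((6689-0) mod 24)] = a[17] = 7.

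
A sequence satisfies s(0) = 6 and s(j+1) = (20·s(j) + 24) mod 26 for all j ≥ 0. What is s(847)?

4

We have s(0) = 6; s(1) = 14; s(2) = 18; s(3) = 20; s(4) = 8; s(5) = 2; s(6) = 12; s(7) = 4; s(8) = 0; s(9) = 24; s(10) = 10; s(11) = 16; s(12) = 6.
The sequence repeats with period 12.
So s(847) = s(0 + ((847-0) mod 12)) = s(7) = 4.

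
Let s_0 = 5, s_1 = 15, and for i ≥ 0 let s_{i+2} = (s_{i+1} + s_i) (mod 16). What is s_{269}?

Computing terms: s_0 = 5; s_1 = 15; s_2 = 4; s_3 = 3; s_4 = 7; s_5 = 10; s_6 = 1; s_7 = 11; s_8 = 12; s_9 = 7; s_{10} = 3; s_{11} = 10; s_{12} = 13; s_{13} = 7; s_{14} = 4; s_{15} = 11; s_{16} = 15; s_{17} = 10; s_{18} = 9; s_{19} = 3; s_{20} = 12; s_{21} = 15; s_{22} = 11; s_{23} = 10; s_{24} = 5; s_{25} = 15.
The sequence repeats with period 24.
So s_{269} = s_{0 + ((269-0) mod 24)} = s_5 = 10.

10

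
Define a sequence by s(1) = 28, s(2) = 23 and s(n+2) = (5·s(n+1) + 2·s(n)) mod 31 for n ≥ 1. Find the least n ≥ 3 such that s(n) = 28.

We have s(1) = 28, s(2) = 23, s(3) = 16, s(4) = 2, s(5) = 11, s(6) = 28, s(7) = 7, s(8) = 29, s(9) = 4, s(10) = 16, s(11) = 26, s(12) = 7, s(13) = 25, s(14) = 15, s(15) = 1, s(16) = 4, s(17) = 22, s(18) = 25, s(19) = 14, s(20) = 27, s(21) = 8, s(22) = 1, s(23) = 21, s(24) = 14, s(25) = 19, s(26) = 30, s(27) = 2, s(28) = 8, s(29) = 13, s(30) = 19, s(31) = 28, s(32) = 23.
The sequence repeats with period 30.
The value 28 first appears (with n ≥ 3) at s(6).

6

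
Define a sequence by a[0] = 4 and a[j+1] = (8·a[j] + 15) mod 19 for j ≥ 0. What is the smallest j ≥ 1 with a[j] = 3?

4

Listing terms: a[0] = 4; a[1] = 9; a[2] = 11; a[3] = 8; a[4] = 3; a[5] = 1; a[6] = 4.
Since a[6] = a[0] = 4, the sequence is periodic with period 6.
The value 3 first appears (with j ≥ 1) at a[4].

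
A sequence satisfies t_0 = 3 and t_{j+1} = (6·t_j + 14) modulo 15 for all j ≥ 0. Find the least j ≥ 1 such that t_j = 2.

t_0 = 3, t_1 = 2, t_2 = 11, t_3 = 5, t_4 = 14, t_5 = 8, t_6 = 2.
Since t_6 = t_1 = 2, the sequence is eventually periodic: after a pre-period of length 1 it cycles with period 5.
The value 2 first appears (with j ≥ 1) at t_1.

1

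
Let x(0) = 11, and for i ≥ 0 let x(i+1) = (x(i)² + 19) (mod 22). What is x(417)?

0

x(0) = 11; x(1) = 8; x(2) = 17; x(3) = 0; x(4) = 19; x(5) = 6; x(6) = 11.
Since x(6) = x(0) = 11, the sequence is periodic with period 6.
(417 - 0) mod 6 = 3, so x(417) = x(3) = 0.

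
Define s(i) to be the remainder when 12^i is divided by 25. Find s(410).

Listing terms: s(1) = 12, s(2) = 19, s(3) = 3, s(4) = 11, s(5) = 7, s(6) = 9, s(7) = 8, s(8) = 21, s(9) = 2, s(10) = 24, s(11) = 13, s(12) = 6, s(13) = 22, s(14) = 14, s(15) = 18, s(16) = 16, s(17) = 17, s(18) = 4, s(19) = 23, s(20) = 1, s(21) = 12.
Since s(21) = s(1) = 12, the sequence is periodic with period 20.
So s(410) = s(1 + ((410-1) mod 20)) = s(10) = 24.

24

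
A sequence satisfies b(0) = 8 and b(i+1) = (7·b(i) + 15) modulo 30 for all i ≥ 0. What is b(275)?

Computing terms: b(0) = 8, b(1) = 11, b(2) = 2, b(3) = 29, b(4) = 8.
Since b(4) = b(0) = 8, the sequence is periodic with period 4.
So b(275) = b(0 + ((275-0) mod 4)) = b(3) = 29.

29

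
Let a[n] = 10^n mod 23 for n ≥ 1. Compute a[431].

We have a[1] = 10, a[2] = 8, a[3] = 11, a[4] = 18, a[5] = 19, a[6] = 6, a[7] = 14, a[8] = 2, a[9] = 20, a[10] = 16, a[11] = 22, a[12] = 13, a[13] = 15, a[14] = 12, a[15] = 5, a[16] = 4, a[17] = 17, a[18] = 9, a[19] = 21, a[20] = 3, a[21] = 7, a[22] = 1, a[23] = 10.
The sequence repeats with period 22.
(431 - 1) mod 22 = 12, so a[431] = a[13] = 15.

15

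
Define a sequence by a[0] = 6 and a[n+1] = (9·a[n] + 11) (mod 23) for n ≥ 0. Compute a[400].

a[0] = 6,  a[1] = 19,  a[2] = 21,  a[3] = 16,  a[4] = 17,  a[5] = 3,  a[6] = 15,  a[7] = 8,  a[8] = 14,  a[9] = 22,  a[10] = 2,  a[11] = 6.
Since a[11] = a[0] = 6, the sequence is periodic with period 11.
So a[400] = a[0 + ((400-0) mod 11)] = a[4] = 17.

17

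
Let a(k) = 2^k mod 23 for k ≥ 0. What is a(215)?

18

We have a(0) = 1; a(1) = 2; a(2) = 4; a(3) = 8; a(4) = 16; a(5) = 9; a(6) = 18; a(7) = 13; a(8) = 3; a(9) = 6; a(10) = 12; a(11) = 1.
Since a(11) = a(0) = 1, the sequence is periodic with period 11.
So a(215) = a(0 + ((215-0) mod 11)) = a(6) = 18.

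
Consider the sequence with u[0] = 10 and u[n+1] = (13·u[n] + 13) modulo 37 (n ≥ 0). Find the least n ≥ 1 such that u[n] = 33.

30

Computing terms: u[0] = 10, u[1] = 32, u[2] = 22, u[3] = 3, u[4] = 15, u[5] = 23, u[6] = 16, u[7] = 36, u[8] = 0, u[9] = 13, u[10] = 34, u[11] = 11, u[12] = 8, u[13] = 6, u[14] = 17, u[15] = 12, u[16] = 21, u[17] = 27, u[18] = 31, u[19] = 9, u[20] = 19, u[21] = 1, u[22] = 26, u[23] = 18, u[24] = 25, u[25] = 5, u[26] = 4, u[27] = 28, u[28] = 7, u[29] = 30, u[30] = 33, u[31] = 35, u[32] = 24, u[33] = 29, u[34] = 20, u[35] = 14, u[36] = 10.
Since u[36] = u[0] = 10, the sequence is periodic with period 36.
The value 33 first appears (with n ≥ 1) at u[30].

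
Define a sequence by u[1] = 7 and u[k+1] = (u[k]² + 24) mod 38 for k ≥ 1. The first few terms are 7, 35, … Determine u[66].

Computing terms: u[1] = 7, u[2] = 35, u[3] = 33, u[4] = 11, u[5] = 31, u[6] = 35.
Since u[6] = u[2] = 35, the sequence is eventually periodic: after a pre-period of length 1 it cycles with period 4.
For k ≥ 2, u[k] depends only on (k - 2) mod 4. (66 - 2) mod 4 = 0, so u[66] = u[2] = 35.

35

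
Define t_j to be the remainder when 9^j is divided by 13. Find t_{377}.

3

Listing terms: t_0 = 1; t_1 = 9; t_2 = 3; t_3 = 1.
The sequence repeats with period 3.
(377 - 0) mod 3 = 2, so t_{377} = t_2 = 3.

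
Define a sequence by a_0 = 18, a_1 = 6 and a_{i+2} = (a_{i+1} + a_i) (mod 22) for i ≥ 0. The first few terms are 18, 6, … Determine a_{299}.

a_0 = 18,  a_1 = 6,  a_2 = 2,  a_3 = 8,  a_4 = 10,  a_5 = 18,  a_6 = 6.
The sequence repeats with period 5.
So a_{299} = a_{0 + ((299-0) mod 5)} = a_4 = 10.

10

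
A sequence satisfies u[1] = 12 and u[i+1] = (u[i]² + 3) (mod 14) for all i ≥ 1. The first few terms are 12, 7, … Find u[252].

3

Computing terms: u[1] = 12,  u[2] = 7,  u[3] = 10,  u[4] = 5,  u[5] = 0,  u[6] = 3,  u[7] = 12.
The sequence repeats with period 6.
So u[252] = u[1 + ((252-1) mod 6)] = u[6] = 3.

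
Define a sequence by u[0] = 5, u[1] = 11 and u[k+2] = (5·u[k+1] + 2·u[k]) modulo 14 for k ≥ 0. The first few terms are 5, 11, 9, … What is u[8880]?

5

We have u[0] = 5; u[1] = 11; u[2] = 9; u[3] = 11; u[4] = 3; u[5] = 9; u[6] = 9; u[7] = 7; u[8] = 11; u[9] = 13; u[10] = 3; u[11] = 13; u[12] = 1; u[13] = 3; u[14] = 3; u[15] = 7; u[16] = 13; u[17] = 9; u[18] = 1; u[19] = 9; u[20] = 5; u[21] = 1; u[22] = 1; u[23] = 7; u[24] = 9; u[25] = 3; u[26] = 5; u[27] = 3; u[28] = 11; u[29] = 5; u[30] = 5; u[31] = 7; u[32] = 3; u[33] = 1; u[34] = 11; u[35] = 1; u[36] = 13; u[37] = 11; u[38] = 11; u[39] = 7; u[40] = 1; u[41] = 5; u[42] = 13; u[43] = 5; u[44] = 9; u[45] = 13; u[46] = 13; u[47] = 7; u[48] = 5; u[49] = 11.
Since (u[48], u[49]) = (u[0], u[1]) = (5, 11) (two consecutive terms determine the rest), the sequence is periodic with period 48.
(8880 - 0) mod 48 = 0, so u[8880] = u[0] = 5.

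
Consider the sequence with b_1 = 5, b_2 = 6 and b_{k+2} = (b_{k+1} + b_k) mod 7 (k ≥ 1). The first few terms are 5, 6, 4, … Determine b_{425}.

2

Computing terms: b_1 = 5; b_2 = 6; b_3 = 4; b_4 = 3; b_5 = 0; b_6 = 3; b_7 = 3; b_8 = 6; b_9 = 2; b_{10} = 1; b_{11} = 3; b_{12} = 4; b_{13} = 0; b_{14} = 4; b_{15} = 4; b_{16} = 1; b_{17} = 5; b_{18} = 6.
The sequence repeats with period 16.
So b_{425} = b_{1 + ((425-1) mod 16)} = b_9 = 2.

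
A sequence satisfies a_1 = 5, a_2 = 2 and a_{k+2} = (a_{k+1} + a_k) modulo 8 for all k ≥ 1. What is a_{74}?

a_1 = 5, a_2 = 2, a_3 = 7, a_4 = 1, a_5 = 0, a_6 = 1, a_7 = 1, a_8 = 2, a_9 = 3, a_{10} = 5, a_{11} = 0, a_{12} = 5, a_{13} = 5, a_{14} = 2.
Since (a_{13}, a_{14}) = (a_1, a_2) = (5, 2) (two consecutive terms determine the rest), the sequence is periodic with period 12.
(74 - 1) mod 12 = 1, so a_{74} = a_2 = 2.

2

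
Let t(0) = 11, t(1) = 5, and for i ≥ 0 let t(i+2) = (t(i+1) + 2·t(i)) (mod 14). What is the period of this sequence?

Computing terms: t(0) = 11; t(1) = 5; t(2) = 13; t(3) = 9; t(4) = 7; t(5) = 11; t(6) = 11; t(7) = 5.
Since (t(6), t(7)) = (t(0), t(1)) = (11, 5) (two consecutive terms determine the rest), the sequence is periodic with period 6.

6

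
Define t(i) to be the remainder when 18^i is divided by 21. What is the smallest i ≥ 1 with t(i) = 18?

Computing terms: t(0) = 1,  t(1) = 18,  t(2) = 9,  t(3) = 15,  t(4) = 18.
Since t(4) = t(1) = 18, the sequence is eventually periodic: after a pre-period of length 1 it cycles with period 3.
The value 18 first appears (with i ≥ 1) at t(1).

1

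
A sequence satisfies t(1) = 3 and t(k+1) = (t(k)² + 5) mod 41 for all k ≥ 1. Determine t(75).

We have t(1) = 3; t(2) = 14; t(3) = 37; t(4) = 21; t(5) = 36; t(6) = 30; t(7) = 3.
Since t(7) = t(1) = 3, the sequence is periodic with period 6.
So t(75) = t(1 + ((75-1) mod 6)) = t(3) = 37.

37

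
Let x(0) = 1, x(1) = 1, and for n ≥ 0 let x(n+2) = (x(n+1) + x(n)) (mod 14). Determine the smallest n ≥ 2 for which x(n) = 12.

Listing terms: x(0) = 1,  x(1) = 1,  x(2) = 2,  x(3) = 3,  x(4) = 5,  x(5) = 8,  x(6) = 13,  x(7) = 7,  x(8) = 6,  x(9) = 13,  x(10) = 5,  x(11) = 4,  x(12) = 9,  x(13) = 13,  x(14) = 8,  x(15) = 7,  x(16) = 1,  x(17) = 8,  x(18) = 9,  x(19) = 3,  x(20) = 12,  x(21) = 1,  x(22) = 13,  x(23) = 0,  x(24) = 13,  x(25) = 13,  x(26) = 12,  x(27) = 11,  x(28) = 9,  x(29) = 6,  x(30) = 1,  x(31) = 7,  x(32) = 8,  x(33) = 1,  x(34) = 9,  x(35) = 10,  x(36) = 5,  x(37) = 1,  x(38) = 6,  x(39) = 7,  x(40) = 13,  x(41) = 6,  x(42) = 5,  x(43) = 11,  x(44) = 2,  x(45) = 13,  x(46) = 1,  x(47) = 0,  x(48) = 1,  x(49) = 1.
The sequence repeats with period 48.
The value 12 first appears (with n ≥ 2) at x(20).

20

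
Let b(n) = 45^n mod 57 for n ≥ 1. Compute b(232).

Listing terms: b(1) = 45; b(2) = 30; b(3) = 39; b(4) = 45.
Since b(4) = b(1) = 45, the sequence is periodic with period 3.
(232 - 1) mod 3 = 0, so b(232) = b(1) = 45.

45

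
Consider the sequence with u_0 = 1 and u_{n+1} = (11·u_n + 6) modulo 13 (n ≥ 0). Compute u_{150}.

We have u_0 = 1, u_1 = 4, u_2 = 11, u_3 = 10, u_4 = 12, u_5 = 8, u_6 = 3, u_7 = 0, u_8 = 6, u_9 = 7, u_{10} = 5, u_{11} = 9, u_{12} = 1.
The sequence repeats with period 12.
(150 - 0) mod 12 = 6, so u_{150} = u_6 = 3.

3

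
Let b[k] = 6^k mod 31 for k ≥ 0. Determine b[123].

We have b[0] = 1, b[1] = 6, b[2] = 5, b[3] = 30, b[4] = 25, b[5] = 26, b[6] = 1.
Since b[6] = b[0] = 1, the sequence is periodic with period 6.
So b[123] = b[0 + ((123-0) mod 6)] = b[3] = 30.

30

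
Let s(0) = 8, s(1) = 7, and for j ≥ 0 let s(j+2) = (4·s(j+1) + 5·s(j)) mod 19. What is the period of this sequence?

18

Computing terms: s(0) = 8; s(1) = 7; s(2) = 11; s(3) = 3; s(4) = 10; s(5) = 17; s(6) = 4; s(7) = 6; s(8) = 6; s(9) = 16; s(10) = 18; s(11) = 0; s(12) = 14; s(13) = 18; s(14) = 9; s(15) = 12; s(16) = 17; s(17) = 14; s(18) = 8; s(19) = 7.
Since (s(18), s(19)) = (s(0), s(1)) = (8, 7) (two consecutive terms determine the rest), the sequence is periodic with period 18.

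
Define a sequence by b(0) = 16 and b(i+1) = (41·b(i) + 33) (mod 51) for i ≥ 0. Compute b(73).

We have b(0) = 16,  b(1) = 26,  b(2) = 28,  b(3) = 8,  b(4) = 4,  b(5) = 44,  b(6) = 1,  b(7) = 23,  b(8) = 7,  b(9) = 14,  b(10) = 46,  b(11) = 32,  b(12) = 19,  b(13) = 47,  b(14) = 22,  b(15) = 17,  b(16) = 16.
Since b(16) = b(0) = 16, the sequence is periodic with period 16.
(73 - 0) mod 16 = 9, so b(73) = b(9) = 14.

14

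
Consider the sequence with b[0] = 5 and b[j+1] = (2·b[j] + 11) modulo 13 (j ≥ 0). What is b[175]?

Computing terms: b[0] = 5,  b[1] = 8,  b[2] = 1,  b[3] = 0,  b[4] = 11,  b[5] = 7,  b[6] = 12,  b[7] = 9,  b[8] = 3,  b[9] = 4,  b[10] = 6,  b[11] = 10,  b[12] = 5.
Since b[12] = b[0] = 5, the sequence is periodic with period 12.
So b[175] = b[0 + ((175-0) mod 12)] = b[7] = 9.

9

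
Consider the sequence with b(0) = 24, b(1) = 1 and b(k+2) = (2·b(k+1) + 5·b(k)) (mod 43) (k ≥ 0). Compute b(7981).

1

We have b(0) = 24; b(1) = 1; b(2) = 36; b(3) = 34; b(4) = 33; b(5) = 21; b(6) = 35; b(7) = 3; b(8) = 9; b(9) = 33; b(10) = 25; b(11) = 0; b(12) = 39; b(13) = 35; b(14) = 7; b(15) = 17; b(16) = 26; b(17) = 8; b(18) = 17; b(19) = 31; b(20) = 18; b(21) = 19; b(22) = 42; b(23) = 7; b(24) = 9; b(25) = 10; b(26) = 22; b(27) = 8; b(28) = 40; b(29) = 34; b(30) = 10; b(31) = 18; b(32) = 0; b(33) = 4; b(34) = 8; b(35) = 36; b(36) = 26; b(37) = 17; b(38) = 35; b(39) = 26; b(40) = 12; b(41) = 25; b(42) = 24; b(43) = 1.
Since (b(42), b(43)) = (b(0), b(1)) = (24, 1) (two consecutive terms determine the rest), the sequence is periodic with period 42.
So b(7981) = b(0 + ((7981-0) mod 42)) = b(1) = 1.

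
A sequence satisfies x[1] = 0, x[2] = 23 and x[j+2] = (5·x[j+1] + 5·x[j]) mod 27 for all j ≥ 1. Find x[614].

5

Computing terms: x[1] = 0; x[2] = 23; x[3] = 7; x[4] = 15; x[5] = 2; x[6] = 4; x[7] = 3; x[8] = 8; x[9] = 1; x[10] = 18; x[11] = 14; x[12] = 25; x[13] = 6; x[14] = 20; x[15] = 22; x[16] = 21; x[17] = 26; x[18] = 19; x[19] = 9; x[20] = 5; x[21] = 16; x[22] = 24; x[23] = 11; x[24] = 13; x[25] = 12; x[26] = 17; x[27] = 10; x[28] = 0; x[29] = 23.
The sequence repeats with period 27.
(614 - 1) mod 27 = 19, so x[614] = x[20] = 5.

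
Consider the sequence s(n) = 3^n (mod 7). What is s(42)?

s(0) = 1,  s(1) = 3,  s(2) = 2,  s(3) = 6,  s(4) = 4,  s(5) = 5,  s(6) = 1.
Since s(6) = s(0) = 1, the sequence is periodic with period 6.
So s(42) = s(0 + ((42-0) mod 6)) = s(0) = 1.

1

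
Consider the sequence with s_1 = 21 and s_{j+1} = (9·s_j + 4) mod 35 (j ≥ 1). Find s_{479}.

11

s_1 = 21, s_2 = 18, s_3 = 26, s_4 = 28, s_5 = 11, s_6 = 33, s_7 = 21.
The sequence repeats with period 6.
So s_{479} = s_{1 + ((479-1) mod 6)} = s_5 = 11.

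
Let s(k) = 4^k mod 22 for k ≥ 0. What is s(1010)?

s(0) = 1,  s(1) = 4,  s(2) = 16,  s(3) = 20,  s(4) = 14,  s(5) = 12,  s(6) = 4.
Since s(6) = s(1) = 4, the sequence is eventually periodic: after a pre-period of length 1 it cycles with period 5.
For k ≥ 1, s(k) depends only on (k - 1) mod 5. (1010 - 1) mod 5 = 4, so s(1010) = s(5) = 12.

12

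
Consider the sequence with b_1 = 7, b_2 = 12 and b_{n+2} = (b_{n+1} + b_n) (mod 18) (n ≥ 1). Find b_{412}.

Listing terms: b_1 = 7; b_2 = 12; b_3 = 1; b_4 = 13; b_5 = 14; b_6 = 9; b_7 = 5; b_8 = 14; b_9 = 1; b_{10} = 15; b_{11} = 16; b_{12} = 13; b_{13} = 11; b_{14} = 6; b_{15} = 17; b_{16} = 5; b_{17} = 4; b_{18} = 9; b_{19} = 13; b_{20} = 4; b_{21} = 17; b_{22} = 3; b_{23} = 2; b_{24} = 5; b_{25} = 7; b_{26} = 12.
Since (b_{25}, b_{26}) = (b_1, b_2) = (7, 12) (two consecutive terms determine the rest), the sequence is periodic with period 24.
So b_{412} = b_{1 + ((412-1) mod 24)} = b_4 = 13.

13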